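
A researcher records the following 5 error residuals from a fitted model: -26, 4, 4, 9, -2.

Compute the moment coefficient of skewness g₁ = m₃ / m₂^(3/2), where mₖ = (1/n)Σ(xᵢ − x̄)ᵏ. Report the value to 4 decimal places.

x̄ = (-26 + 4 + 4 + 9 - 2) / 5 = -2.2000
deviations (xᵢ − x̄): -23.8000, 6.2000, 6.2000, 11.2000, 0.2000
Σ(xᵢ − x̄)² = 768.8000 ⇒ m₂ = 768.8000/5 = 153.76000
Σ(xᵢ − x̄)³ = -11599.6800 ⇒ m₃ = -11599.6800/5 = -2319.93600
m₂^(3/2) = 153.76000^(1.5) = 1906.62400
g₁ = m₃ / m₂^(3/2) = -2319.93600 / 1906.62400 ≈ -1.2168

-1.2168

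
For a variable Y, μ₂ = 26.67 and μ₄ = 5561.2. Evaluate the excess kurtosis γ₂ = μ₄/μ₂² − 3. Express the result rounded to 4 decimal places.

μ₂² = 26.67² = 711.28890
μ₄/μ₂² = 5561.2 / 711.28890 = 7.81848
γ₂ = 7.81848 − 3 ≈ 4.8185

4.8185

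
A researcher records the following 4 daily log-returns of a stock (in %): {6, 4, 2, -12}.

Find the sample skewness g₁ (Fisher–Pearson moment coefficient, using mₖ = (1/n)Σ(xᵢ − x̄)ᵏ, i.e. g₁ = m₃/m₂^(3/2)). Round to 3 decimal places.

x̄ = (6 + 4 + 2 - 12) / 4 = 0.0000
deviations (xᵢ − x̄): 6.0000, 4.0000, 2.0000, -12.0000
Σ(xᵢ − x̄)² = 200.0000 ⇒ m₂ = 200.0000/4 = 50.00000
Σ(xᵢ − x̄)³ = -1440.0000 ⇒ m₃ = -1440.0000/4 = -360.00000
m₂^(3/2) = 50.00000^(1.5) = 353.55339
g₁ = m₃ / m₂^(3/2) = -360.00000 / 353.55339 ≈ -1.018

-1.018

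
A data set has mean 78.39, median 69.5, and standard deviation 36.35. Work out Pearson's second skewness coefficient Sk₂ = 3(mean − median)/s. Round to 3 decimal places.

Sk₂ = 3(78.39 − 69.5) / 36.35 = 3 × 8.8900 / 36.35
    = 26.6700 / 36.35 ≈ 0.734

0.734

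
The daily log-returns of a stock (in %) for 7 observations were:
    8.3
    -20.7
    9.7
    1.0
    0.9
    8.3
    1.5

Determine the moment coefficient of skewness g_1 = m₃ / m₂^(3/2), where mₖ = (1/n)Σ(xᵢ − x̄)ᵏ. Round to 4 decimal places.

x̄ = (8.3 - 20.7 + 9.7 + 1.0 + 0.9 + 8.3 + 1.5) / 7 = 1.2857
deviations (xᵢ − x̄): 7.0143, -21.9857, 8.4143, -0.2857, -0.3857, 7.0143, 0.2143
Σ(xᵢ − x̄)² = 652.8486 ⇒ m₂ = 652.8486/7 = 93.26408
Σ(xᵢ − x̄)³ = -9341.3998 ⇒ m₃ = -9341.3998/7 = -1334.48568
m₂^(3/2) = 93.26408^(1.5) = 900.68230
g_1 = m₃ / m₂^(3/2) = -1334.48568 / 900.68230 ≈ -1.4816

-1.4816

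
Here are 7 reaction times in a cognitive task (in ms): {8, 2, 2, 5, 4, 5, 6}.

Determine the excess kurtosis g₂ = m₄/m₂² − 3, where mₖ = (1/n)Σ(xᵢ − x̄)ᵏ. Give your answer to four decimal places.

-0.9042

x̄ = 4.5714
Σ(xᵢ − x̄)² = 27.7143 ⇒ m₂ = 3.95918
Σ(xᵢ − x̄)⁴ = 229.9650 ⇒ m₄ = 32.85214
m₂² = 15.67514
g₂ = m₄/m₂² − 3 = 2.09581 − 3 ≈ -0.9042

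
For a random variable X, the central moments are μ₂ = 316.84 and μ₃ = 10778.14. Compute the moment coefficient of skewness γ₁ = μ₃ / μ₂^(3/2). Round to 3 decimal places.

1.911

σ = √μ₂ = √316.84 = 17.80000
σ³ = μ₂^(3/2) = 5639.75200
γ₁ = μ₃/σ³ = 10778.14 / 5639.75200 ≈ 1.911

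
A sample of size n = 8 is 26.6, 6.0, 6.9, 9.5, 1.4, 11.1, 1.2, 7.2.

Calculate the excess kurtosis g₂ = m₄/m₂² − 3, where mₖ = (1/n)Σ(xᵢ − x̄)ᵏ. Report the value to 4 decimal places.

x̄ = 8.7375
Σ(xᵢ − x̄)² = 449.1188 ⇒ m₂ = 56.13984
Σ(xᵢ − x̄)⁴ = 108036.0516 ⇒ m₄ = 13504.50645
m₂² = 3151.68206
g₂ = m₄/m₂² − 3 = 4.28486 − 3 ≈ 1.2849

1.2849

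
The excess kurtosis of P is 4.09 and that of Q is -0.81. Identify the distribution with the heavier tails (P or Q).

Higher excess kurtosis ⇒ heavier tails relative to the normal distribution.
4.09 vs -0.81: the larger is 4.09, so P has heavier tails. (P is leptokurtic — heavier-than-normal tails; the other is platykurtic.)

P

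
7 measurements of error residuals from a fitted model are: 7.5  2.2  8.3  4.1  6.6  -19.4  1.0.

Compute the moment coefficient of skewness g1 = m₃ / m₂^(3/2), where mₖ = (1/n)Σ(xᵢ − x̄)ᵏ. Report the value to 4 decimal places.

-1.7113

x̄ = (7.5 + 2.2 + 8.3 + 4.1 + 6.6 - 19.4 + 1.0) / 7 = 1.4714
deviations (xᵢ − x̄): 6.0286, 0.7286, 6.8286, 2.6286, 5.1286, -20.8714, -0.4714
Σ(xᵢ − x̄)² = 552.5543 ⇒ m₂ = 552.5543/7 = 78.93633
Σ(xᵢ − x̄)³ = -8401.0900 ⇒ m₃ = -8401.0900/7 = -1200.15572
m₂^(3/2) = 78.93633^(1.5) = 701.31862
g1 = m₃ / m₂^(3/2) = -1200.15572 / 701.31862 ≈ -1.7113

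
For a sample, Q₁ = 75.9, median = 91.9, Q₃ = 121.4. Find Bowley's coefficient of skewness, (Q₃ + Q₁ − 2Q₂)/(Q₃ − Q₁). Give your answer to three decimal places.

0.297

numerator: Q₃ + Q₁ − 2Q₂ = 121.4 + 75.9 − 2×91.9 = 13.5000
denominator: Q₃ − Q₁ = 121.4 − 75.9 = 45.5000
Bowley skewness = 13.5000 / 45.5000 ≈ 0.297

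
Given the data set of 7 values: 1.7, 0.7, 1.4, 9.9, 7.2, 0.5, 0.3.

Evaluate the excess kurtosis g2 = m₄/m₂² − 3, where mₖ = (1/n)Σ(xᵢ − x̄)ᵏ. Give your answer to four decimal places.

x̄ = 3.1000
Σ(xᵢ − x̄)² = 88.2600 ⇒ m₂ = 12.60857
Σ(xᵢ − x̄)⁴ = 2573.2482 ⇒ m₄ = 367.60689
m₂² = 158.97607
g2 = m₄/m₂² − 3 = 2.31234 − 3 ≈ -0.6877

-0.6877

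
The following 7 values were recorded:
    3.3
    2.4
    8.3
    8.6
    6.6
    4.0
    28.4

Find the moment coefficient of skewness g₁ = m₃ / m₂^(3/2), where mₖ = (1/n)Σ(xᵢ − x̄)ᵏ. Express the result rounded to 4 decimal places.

x̄ = (3.3 + 2.4 + 8.3 + 8.6 + 6.6 + 4.0 + 28.4) / 7 = 8.8000
deviations (xᵢ − x̄): -5.5000, -6.4000, -0.5000, -0.2000, -2.2000, -4.8000, 19.6000
Σ(xᵢ − x̄)² = 483.5400 ⇒ m₂ = 483.5400/7 = 69.07714
Σ(xᵢ − x̄)³ = 6979.6440 ⇒ m₃ = 6979.6440/7 = 997.09200
m₂^(3/2) = 69.07714^(1.5) = 574.11851
g₁ = m₃ / m₂^(3/2) = 997.09200 / 574.11851 ≈ 1.7367

1.7367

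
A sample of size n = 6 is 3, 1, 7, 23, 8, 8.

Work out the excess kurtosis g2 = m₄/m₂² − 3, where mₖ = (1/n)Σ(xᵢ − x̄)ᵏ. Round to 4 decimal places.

x̄ = 8.3333
Σ(xᵢ − x̄)² = 299.3333 ⇒ m₂ = 49.88889
Σ(xᵢ − x̄)⁴ = 49977.1111 ⇒ m₄ = 8329.51852
m₂² = 2488.90123
g2 = m₄/m₂² − 3 = 3.34666 − 3 ≈ 0.3467

0.3467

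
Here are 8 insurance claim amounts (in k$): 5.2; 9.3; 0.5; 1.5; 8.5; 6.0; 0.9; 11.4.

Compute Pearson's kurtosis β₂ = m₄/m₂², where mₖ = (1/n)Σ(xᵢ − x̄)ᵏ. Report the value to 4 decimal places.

1.5576

x̄ = 5.4125
Σ(xᵢ − x̄)² = 120.6888 ⇒ m₂ = 15.08609
Σ(xᵢ − x̄)⁴ = 2835.9660 ⇒ m₄ = 354.49575
m₂² = 227.59022
β₂ = m₄/m₂² = 354.49575 / 227.59022 ≈ 1.5576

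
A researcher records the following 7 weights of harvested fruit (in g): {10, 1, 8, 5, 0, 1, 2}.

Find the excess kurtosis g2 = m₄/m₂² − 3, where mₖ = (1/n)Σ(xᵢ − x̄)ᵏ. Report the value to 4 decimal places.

-1.2305

x̄ = 3.8571
Σ(xᵢ − x̄)² = 90.8571 ⇒ m₂ = 12.97959
Σ(xᵢ − x̄)⁴ = 2086.7055 ⇒ m₄ = 298.10079
m₂² = 168.46980
g2 = m₄/m₂² − 3 = 1.76946 − 3 ≈ -1.2305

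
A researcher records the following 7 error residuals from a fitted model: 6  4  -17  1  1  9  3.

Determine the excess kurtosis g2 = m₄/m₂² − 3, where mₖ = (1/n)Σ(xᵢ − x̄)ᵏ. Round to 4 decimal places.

x̄ = 1.0000
Σ(xᵢ − x̄)² = 426.0000 ⇒ m₂ = 60.85714
Σ(xᵢ − x̄)⁴ = 109794.0000 ⇒ m₄ = 15684.85714
m₂² = 3703.59184
g2 = m₄/m₂² − 3 = 4.23504 − 3 ≈ 1.2350

1.2350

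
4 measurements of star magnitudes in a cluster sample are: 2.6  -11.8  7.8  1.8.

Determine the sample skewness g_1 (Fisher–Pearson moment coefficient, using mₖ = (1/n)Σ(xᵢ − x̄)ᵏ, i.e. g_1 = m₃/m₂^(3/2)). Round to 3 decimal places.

x̄ = (2.6 - 11.8 + 7.8 + 1.8) / 4 = 0.1000
deviations (xᵢ − x̄): 2.5000, -11.9000, 7.7000, 1.7000
Σ(xᵢ − x̄)² = 210.0400 ⇒ m₂ = 210.0400/4 = 52.51000
Σ(xᵢ − x̄)³ = -1208.0880 ⇒ m₃ = -1208.0880/4 = -302.02200
m₂^(3/2) = 52.51000^(1.5) = 380.50733
g_1 = m₃ / m₂^(3/2) = -302.02200 / 380.50733 ≈ -0.794

-0.794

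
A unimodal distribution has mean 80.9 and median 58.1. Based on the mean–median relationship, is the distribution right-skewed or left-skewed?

mean − median = 80.9 − 58.1 = 22.8
mean > median ⇒ the longer tail is on the right ⇒ right-skewed (positively skewed).

right-skewed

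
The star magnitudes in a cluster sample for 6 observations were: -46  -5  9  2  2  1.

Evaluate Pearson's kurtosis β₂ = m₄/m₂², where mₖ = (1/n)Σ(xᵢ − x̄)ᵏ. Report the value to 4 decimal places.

3.8621

x̄ = -6.1667
Σ(xᵢ − x̄)² = 2002.8333 ⇒ m₂ = 333.80556
Σ(xᵢ − x̄)⁴ = 2582048.1528 ⇒ m₄ = 430341.35880
m₂² = 111426.14892
β₂ = m₄/m₂² = 430341.35880 / 111426.14892 ≈ 3.8621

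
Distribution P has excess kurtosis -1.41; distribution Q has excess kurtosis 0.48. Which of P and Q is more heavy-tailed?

Higher excess kurtosis ⇒ heavier tails relative to the normal distribution.
-1.41 vs 0.48: the larger is 0.48, so Q has heavier tails. (Q is leptokurtic — heavier-than-normal tails; the other is platykurtic.)

Q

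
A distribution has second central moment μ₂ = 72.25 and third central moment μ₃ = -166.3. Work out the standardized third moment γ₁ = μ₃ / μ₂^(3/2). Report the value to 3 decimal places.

-0.271

σ = √μ₂ = √72.25 = 8.50000
σ³ = μ₂^(3/2) = 614.12500
γ₁ = μ₃/σ³ = -166.3 / 614.12500 ≈ -0.271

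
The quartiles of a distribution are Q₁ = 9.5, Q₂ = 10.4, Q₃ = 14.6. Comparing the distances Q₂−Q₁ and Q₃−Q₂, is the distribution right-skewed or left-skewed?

Q₂ − Q₁ = 0.9;  Q₃ − Q₂ = 4.2
Q₃ − Q₂ > Q₂ − Q₁ ⇒ the upper half is more spread out ⇒ right-skewed.

right-skewed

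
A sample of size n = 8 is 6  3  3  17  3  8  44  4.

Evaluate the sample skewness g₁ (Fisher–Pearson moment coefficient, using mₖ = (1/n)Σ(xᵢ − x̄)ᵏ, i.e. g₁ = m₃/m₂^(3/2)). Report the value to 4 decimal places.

1.8424

x̄ = (6 + 3 + 3 + 17 + 3 + 8 + 44 + 4) / 8 = 11.0000
deviations (xᵢ − x̄): -5.0000, -8.0000, -8.0000, 6.0000, -8.0000, -3.0000, 33.0000, -7.0000
Σ(xᵢ − x̄)² = 1400.0000 ⇒ m₂ = 1400.0000/8 = 175.00000
Σ(xᵢ − x̄)³ = 34122.0000 ⇒ m₃ = 34122.0000/8 = 4265.25000
m₂^(3/2) = 175.00000^(1.5) = 2315.03240
g₁ = m₃ / m₂^(3/2) = 4265.25000 / 2315.03240 ≈ 1.8424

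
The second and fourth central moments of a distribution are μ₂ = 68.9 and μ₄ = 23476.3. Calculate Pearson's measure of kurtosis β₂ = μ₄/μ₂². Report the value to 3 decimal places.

μ₂² = 68.9² = 4747.21000
μ₄/μ₂² = 23476.3 / 4747.21000 = 4.94528
β₂ ≈ 4.945

4.945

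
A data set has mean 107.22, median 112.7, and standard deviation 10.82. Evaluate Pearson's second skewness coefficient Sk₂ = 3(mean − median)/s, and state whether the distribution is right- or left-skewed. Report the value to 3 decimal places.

-1.519, left-skewed

Sk₂ = 3(107.22 − 112.7) / 10.82 = 3 × -5.4800 / 10.82
    = -16.4400 / 10.82 ≈ -1.519
Sk₂ < 0 ⇒ mean < median ⇒ left-skewed (negative skew).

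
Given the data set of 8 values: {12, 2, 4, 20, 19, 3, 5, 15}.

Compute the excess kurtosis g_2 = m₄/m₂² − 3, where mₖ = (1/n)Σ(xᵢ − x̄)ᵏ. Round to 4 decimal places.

x̄ = 10.0000
Σ(xᵢ − x̄)² = 384.0000 ⇒ m₂ = 48.00000
Σ(xᵢ − x̄)⁴ = 25620.0000 ⇒ m₄ = 3202.50000
m₂² = 2304.00000
g_2 = m₄/m₂² − 3 = 1.38997 − 3 ≈ -1.6100

-1.6100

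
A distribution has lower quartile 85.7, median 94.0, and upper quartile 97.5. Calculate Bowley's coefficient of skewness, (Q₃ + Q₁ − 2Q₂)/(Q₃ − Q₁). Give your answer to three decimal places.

-0.407

numerator: Q₃ + Q₁ − 2Q₂ = 97.5 + 85.7 − 2×94.0 = -4.8000
denominator: Q₃ − Q₁ = 97.5 − 85.7 = 11.8000
Bowley skewness = -4.8000 / 11.8000 ≈ -0.407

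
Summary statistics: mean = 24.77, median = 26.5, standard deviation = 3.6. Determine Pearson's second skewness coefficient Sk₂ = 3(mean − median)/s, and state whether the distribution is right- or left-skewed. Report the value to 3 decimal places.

Sk₂ = 3(24.77 − 26.5) / 3.6 = 3 × -1.7300 / 3.6
    = -5.1900 / 3.6 ≈ -1.442
Sk₂ < 0 ⇒ mean < median ⇒ left-skewed (negative skew).

-1.442, left-skewed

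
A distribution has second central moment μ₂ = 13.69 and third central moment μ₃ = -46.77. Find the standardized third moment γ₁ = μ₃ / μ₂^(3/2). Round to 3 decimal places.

-0.923

σ = √μ₂ = √13.69 = 3.70000
σ³ = μ₂^(3/2) = 50.65300
γ₁ = μ₃/σ³ = -46.77 / 50.65300 ≈ -0.923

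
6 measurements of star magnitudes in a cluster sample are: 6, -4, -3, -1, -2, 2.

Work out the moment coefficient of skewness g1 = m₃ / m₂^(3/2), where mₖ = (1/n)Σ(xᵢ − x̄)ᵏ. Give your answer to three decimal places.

0.821

x̄ = (6 - 4 - 3 - 1 - 2 + 2) / 6 = -0.3333
deviations (xᵢ − x̄): 6.3333, -3.6667, -2.6667, -0.6667, -1.6667, 2.3333
Σ(xᵢ − x̄)² = 69.3333 ⇒ m₂ = 69.3333/6 = 11.55556
Σ(xᵢ − x̄)³ = 193.5556 ⇒ m₃ = 193.5556/6 = 32.25926
m₂^(3/2) = 11.55556^(1.5) = 39.28134
g1 = m₃ / m₂^(3/2) = 32.25926 / 39.28134 ≈ 0.821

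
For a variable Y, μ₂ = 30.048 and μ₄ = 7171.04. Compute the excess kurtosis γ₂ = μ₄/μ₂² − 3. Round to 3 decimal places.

μ₂² = 30.048² = 902.88230
μ₄/μ₂² = 7171.04 / 902.88230 = 7.94239
γ₂ = 7.94239 − 3 ≈ 4.942

4.942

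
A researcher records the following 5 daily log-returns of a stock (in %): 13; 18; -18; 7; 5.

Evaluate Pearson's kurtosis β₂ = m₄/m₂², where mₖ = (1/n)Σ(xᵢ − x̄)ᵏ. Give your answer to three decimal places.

x̄ = 5.0000
Σ(xᵢ − x̄)² = 766.0000 ⇒ m₂ = 153.20000
Σ(xᵢ − x̄)⁴ = 312514.0000 ⇒ m₄ = 62502.80000
m₂² = 23470.24000
β₂ = m₄/m₂² = 62502.80000 / 23470.24000 ≈ 2.663

2.663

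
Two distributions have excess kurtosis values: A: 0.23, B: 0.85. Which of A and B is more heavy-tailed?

B

Higher excess kurtosis ⇒ heavier tails relative to the normal distribution.
0.23 vs 0.85: the larger is 0.85, so B has heavier tails.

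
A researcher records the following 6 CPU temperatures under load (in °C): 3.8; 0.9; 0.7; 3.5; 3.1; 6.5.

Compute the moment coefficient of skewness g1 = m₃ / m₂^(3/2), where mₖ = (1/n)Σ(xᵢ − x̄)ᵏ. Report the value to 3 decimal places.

0.368

x̄ = (3.8 + 0.9 + 0.7 + 3.5 + 3.1 + 6.5) / 6 = 3.0833
deviations (xᵢ − x̄): 0.7167, -2.1833, -2.3833, 0.4167, 0.0167, 3.4167
Σ(xᵢ − x̄)² = 22.8083 ⇒ m₂ = 22.8083/6 = 3.80139
Σ(xᵢ − x̄)³ = 16.3794 ⇒ m₃ = 16.3794/6 = 2.72991
m₂^(3/2) = 3.80139^(1.5) = 7.41163
g1 = m₃ / m₂^(3/2) = 2.72991 / 7.41163 ≈ 0.368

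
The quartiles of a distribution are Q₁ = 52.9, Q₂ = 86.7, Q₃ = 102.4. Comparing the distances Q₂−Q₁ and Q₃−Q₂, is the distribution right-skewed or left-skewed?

left-skewed

Q₂ − Q₁ = 33.8;  Q₃ − Q₂ = 15.7
Q₂ − Q₁ > Q₃ − Q₂ ⇒ the lower half is more spread out ⇒ left-skewed.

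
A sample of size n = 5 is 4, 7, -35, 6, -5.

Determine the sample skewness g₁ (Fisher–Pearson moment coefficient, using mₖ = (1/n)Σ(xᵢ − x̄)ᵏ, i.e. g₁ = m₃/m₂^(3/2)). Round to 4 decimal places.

-1.2573

x̄ = (4 + 7 - 35 + 6 - 5) / 5 = -4.6000
deviations (xᵢ − x̄): 8.6000, 11.6000, -30.4000, 10.6000, -0.4000
Σ(xᵢ − x̄)² = 1245.2000 ⇒ m₂ = 1245.2000/5 = 249.04000
Σ(xᵢ − x̄)³ = -24706.5600 ⇒ m₃ = -24706.5600/5 = -4941.31200
m₂^(3/2) = 249.04000^(1.5) = 3930.10055
g₁ = m₃ / m₂^(3/2) = -4941.31200 / 3930.10055 ≈ -1.2573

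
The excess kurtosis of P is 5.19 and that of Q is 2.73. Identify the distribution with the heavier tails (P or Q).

Higher excess kurtosis ⇒ heavier tails relative to the normal distribution.
5.19 vs 2.73: the larger is 5.19, so P has heavier tails.

P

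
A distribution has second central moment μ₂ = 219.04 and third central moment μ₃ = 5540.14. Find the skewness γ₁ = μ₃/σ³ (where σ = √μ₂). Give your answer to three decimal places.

1.709

σ = √μ₂ = √219.04 = 14.80000
σ³ = μ₂^(3/2) = 3241.79200
γ₁ = μ₃/σ³ = 5540.14 / 3241.79200 ≈ 1.709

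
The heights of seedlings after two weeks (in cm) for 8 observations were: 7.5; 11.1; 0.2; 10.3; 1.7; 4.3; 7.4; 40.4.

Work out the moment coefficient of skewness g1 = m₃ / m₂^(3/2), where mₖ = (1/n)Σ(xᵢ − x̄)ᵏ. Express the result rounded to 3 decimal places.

x̄ = (7.5 + 11.1 + 0.2 + 10.3 + 1.7 + 4.3 + 7.4 + 40.4) / 8 = 10.3625
deviations (xᵢ − x̄): -2.8625, 0.7375, -10.1625, -0.0625, -8.6625, -6.0625, -2.9625, 30.0375
Σ(xᵢ − x̄)² = 1134.8387 ⇒ m₂ = 1134.8387/8 = 141.85484
Σ(xᵢ − x̄)³ = 25129.9308 ⇒ m₃ = 25129.9308/8 = 3141.24135
m₂^(3/2) = 141.85484^(1.5) = 1689.53135
g1 = m₃ / m₂^(3/2) = 3141.24135 / 1689.53135 ≈ 1.859

1.859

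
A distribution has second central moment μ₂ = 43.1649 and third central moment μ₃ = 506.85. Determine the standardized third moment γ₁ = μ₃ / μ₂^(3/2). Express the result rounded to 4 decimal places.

σ = √μ₂ = √43.1649 = 6.57000
σ³ = μ₂^(3/2) = 283.59339
γ₁ = μ₃/σ³ = 506.85 / 283.59339 ≈ 1.7872

1.7872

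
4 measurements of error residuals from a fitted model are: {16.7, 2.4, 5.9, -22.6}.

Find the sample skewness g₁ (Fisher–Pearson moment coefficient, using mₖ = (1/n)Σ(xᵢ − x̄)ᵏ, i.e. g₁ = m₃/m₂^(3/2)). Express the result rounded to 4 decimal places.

x̄ = (16.7 + 2.4 + 5.9 - 22.6) / 4 = 0.6000
deviations (xᵢ − x̄): 16.1000, 1.8000, 5.3000, -23.2000
Σ(xᵢ − x̄)² = 828.7800 ⇒ m₂ = 828.7800/4 = 207.19500
Σ(xᵢ − x̄)³ = -8159.1780 ⇒ m₃ = -8159.1780/4 = -2039.79450
m₂^(3/2) = 207.19500^(1.5) = 2982.42071
g₁ = m₃ / m₂^(3/2) = -2039.79450 / 2982.42071 ≈ -0.6839

-0.6839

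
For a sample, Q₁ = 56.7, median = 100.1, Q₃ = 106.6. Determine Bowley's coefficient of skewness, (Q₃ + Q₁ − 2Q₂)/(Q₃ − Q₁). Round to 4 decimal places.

-0.7395

numerator: Q₃ + Q₁ − 2Q₂ = 106.6 + 56.7 − 2×100.1 = -36.9000
denominator: Q₃ − Q₁ = 106.6 − 56.7 = 49.9000
Bowley skewness = -36.9000 / 49.9000 ≈ -0.7395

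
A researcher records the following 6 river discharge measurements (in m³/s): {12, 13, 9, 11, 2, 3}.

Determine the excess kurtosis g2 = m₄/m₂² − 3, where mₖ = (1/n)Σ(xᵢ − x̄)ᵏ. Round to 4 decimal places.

x̄ = 8.3333
Σ(xᵢ − x̄)² = 111.3333 ⇒ m₂ = 18.55556
Σ(xᵢ − x̄)⁴ = 3123.7778 ⇒ m₄ = 520.62963
m₂² = 344.30864
g2 = m₄/m₂² − 3 = 1.51210 − 3 ≈ -1.4879

-1.4879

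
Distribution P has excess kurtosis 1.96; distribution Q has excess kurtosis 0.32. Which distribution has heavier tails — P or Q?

P

Higher excess kurtosis ⇒ heavier tails relative to the normal distribution.
1.96 vs 0.32: the larger is 1.96, so P has heavier tails.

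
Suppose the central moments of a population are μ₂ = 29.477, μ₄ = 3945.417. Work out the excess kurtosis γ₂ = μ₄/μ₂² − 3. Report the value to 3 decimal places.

μ₂² = 29.477² = 868.89353
μ₄/μ₂² = 3945.417 / 868.89353 = 4.54074
γ₂ = 4.54074 − 3 ≈ 1.541

1.541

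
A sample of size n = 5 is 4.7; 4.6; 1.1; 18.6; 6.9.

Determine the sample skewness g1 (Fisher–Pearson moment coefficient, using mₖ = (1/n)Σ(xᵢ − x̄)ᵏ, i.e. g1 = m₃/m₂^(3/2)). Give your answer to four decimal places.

x̄ = (4.7 + 4.6 + 1.1 + 18.6 + 6.9) / 5 = 7.1800
deviations (xᵢ − x̄): -2.4800, -2.5800, -6.0800, 11.4200, -0.2800
Σ(xᵢ − x̄)² = 180.2680 ⇒ m₂ = 180.2680/5 = 36.05360
Σ(xᵢ − x̄)³ = 1232.1511 ⇒ m₃ = 1232.1511/5 = 246.43022
m₂^(3/2) = 36.05360^(1.5) = 216.48258
g1 = m₃ / m₂^(3/2) = 246.43022 / 216.48258 ≈ 1.1383

1.1383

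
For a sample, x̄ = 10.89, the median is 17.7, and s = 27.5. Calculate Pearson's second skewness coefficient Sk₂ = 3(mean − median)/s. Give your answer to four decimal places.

-0.7429

Sk₂ = 3(10.89 − 17.7) / 27.5 = 3 × -6.8100 / 27.5
    = -20.4300 / 27.5 ≈ -0.7429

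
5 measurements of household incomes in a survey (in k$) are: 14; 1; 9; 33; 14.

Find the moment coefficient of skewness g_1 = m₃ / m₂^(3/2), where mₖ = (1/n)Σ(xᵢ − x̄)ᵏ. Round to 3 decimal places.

0.719

x̄ = (14 + 1 + 9 + 33 + 14) / 5 = 14.2000
deviations (xᵢ − x̄): -0.2000, -13.2000, -5.2000, 18.8000, -0.2000
Σ(xᵢ − x̄)² = 554.8000 ⇒ m₂ = 554.8000/5 = 110.96000
Σ(xᵢ − x̄)³ = 4204.0800 ⇒ m₃ = 4204.0800/5 = 840.81600
m₂^(3/2) = 110.96000^(1.5) = 1168.82548
g_1 = m₃ / m₂^(3/2) = 840.81600 / 1168.82548 ≈ 0.719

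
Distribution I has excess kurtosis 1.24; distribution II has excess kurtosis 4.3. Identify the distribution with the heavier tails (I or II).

II

Higher excess kurtosis ⇒ heavier tails relative to the normal distribution.
1.24 vs 4.3: the larger is 4.3, so II has heavier tails.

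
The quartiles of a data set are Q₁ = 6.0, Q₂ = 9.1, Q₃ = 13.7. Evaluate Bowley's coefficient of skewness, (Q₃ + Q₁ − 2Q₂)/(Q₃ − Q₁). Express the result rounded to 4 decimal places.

numerator: Q₃ + Q₁ − 2Q₂ = 13.7 + 6.0 − 2×9.1 = 1.5000
denominator: Q₃ − Q₁ = 13.7 − 6.0 = 7.7000
Bowley skewness = 1.5000 / 7.7000 ≈ 0.1948

0.1948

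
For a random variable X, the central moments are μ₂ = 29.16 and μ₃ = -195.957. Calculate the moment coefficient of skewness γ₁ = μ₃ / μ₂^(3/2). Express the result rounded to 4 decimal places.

-1.2445

σ = √μ₂ = √29.16 = 5.40000
σ³ = μ₂^(3/2) = 157.46400
γ₁ = μ₃/σ³ = -195.957 / 157.46400 ≈ -1.2445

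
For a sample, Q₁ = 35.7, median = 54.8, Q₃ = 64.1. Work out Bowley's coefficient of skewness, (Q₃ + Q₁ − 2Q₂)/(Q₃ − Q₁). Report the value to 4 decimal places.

numerator: Q₃ + Q₁ − 2Q₂ = 64.1 + 35.7 − 2×54.8 = -9.8000
denominator: Q₃ − Q₁ = 64.1 − 35.7 = 28.4000
Bowley skewness = -9.8000 / 28.4000 ≈ -0.3451

-0.3451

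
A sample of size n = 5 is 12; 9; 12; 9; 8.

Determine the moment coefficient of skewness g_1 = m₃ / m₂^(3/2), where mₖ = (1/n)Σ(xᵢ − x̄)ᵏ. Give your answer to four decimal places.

x̄ = (12 + 9 + 12 + 9 + 8) / 5 = 10.0000
deviations (xᵢ − x̄): 2.0000, -1.0000, 2.0000, -1.0000, -2.0000
Σ(xᵢ − x̄)² = 14.0000 ⇒ m₂ = 14.0000/5 = 2.80000
Σ(xᵢ − x̄)³ = 6.0000 ⇒ m₃ = 6.0000/5 = 1.20000
m₂^(3/2) = 2.80000^(1.5) = 4.68530
g_1 = m₃ / m₂^(3/2) = 1.20000 / 4.68530 ≈ 0.2561

0.2561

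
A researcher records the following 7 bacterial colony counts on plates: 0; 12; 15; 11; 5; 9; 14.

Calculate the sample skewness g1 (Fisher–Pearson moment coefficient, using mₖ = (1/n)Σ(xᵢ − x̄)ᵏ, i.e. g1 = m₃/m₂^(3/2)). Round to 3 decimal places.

x̄ = (0 + 12 + 15 + 11 + 5 + 9 + 14) / 7 = 9.4286
deviations (xᵢ − x̄): -9.4286, 2.5714, 5.5714, 1.5714, -4.4286, -0.4286, 4.5714
Σ(xᵢ − x̄)² = 169.7143 ⇒ m₂ = 169.7143/7 = 24.24490
Σ(xᵢ − x̄)³ = -635.7551 ⇒ m₃ = -635.7551/7 = -90.82216
m₂^(3/2) = 24.24490^(1.5) = 119.37972
g1 = m₃ / m₂^(3/2) = -90.82216 / 119.37972 ≈ -0.761

-0.761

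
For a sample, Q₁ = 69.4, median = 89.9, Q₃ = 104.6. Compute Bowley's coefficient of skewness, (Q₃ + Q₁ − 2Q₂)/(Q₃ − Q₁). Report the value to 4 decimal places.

-0.1648

numerator: Q₃ + Q₁ − 2Q₂ = 104.6 + 69.4 − 2×89.9 = -5.8000
denominator: Q₃ − Q₁ = 104.6 − 69.4 = 35.2000
Bowley skewness = -5.8000 / 35.2000 ≈ -0.1648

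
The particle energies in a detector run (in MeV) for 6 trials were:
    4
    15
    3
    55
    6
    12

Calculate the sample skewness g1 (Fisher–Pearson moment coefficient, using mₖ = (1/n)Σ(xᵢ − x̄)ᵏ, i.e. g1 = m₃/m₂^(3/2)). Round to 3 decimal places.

1.572

x̄ = (4 + 15 + 3 + 55 + 6 + 12) / 6 = 15.8333
deviations (xᵢ − x̄): -11.8333, -0.8333, -12.8333, 39.1667, -9.8333, -3.8333
Σ(xᵢ − x̄)² = 1950.8333 ⇒ m₂ = 1950.8333/6 = 325.13889
Σ(xᵢ − x̄)³ = 55304.4444 ⇒ m₃ = 55304.4444/6 = 9217.40741
m₂^(3/2) = 325.13889^(1.5) = 5862.77701
g1 = m₃ / m₂^(3/2) = 9217.40741 / 5862.77701 ≈ 1.572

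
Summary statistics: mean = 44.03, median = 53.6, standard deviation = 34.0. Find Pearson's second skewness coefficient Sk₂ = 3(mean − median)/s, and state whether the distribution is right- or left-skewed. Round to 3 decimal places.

Sk₂ = 3(44.03 − 53.6) / 34.0 = 3 × -9.5700 / 34.0
    = -28.7100 / 34.0 ≈ -0.844
Sk₂ < 0 ⇒ mean < median ⇒ left-skewed (negative skew).

-0.844, left-skewed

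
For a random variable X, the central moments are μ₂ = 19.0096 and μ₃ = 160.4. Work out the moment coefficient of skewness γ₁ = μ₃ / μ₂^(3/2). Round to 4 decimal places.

1.9353

σ = √μ₂ = √19.0096 = 4.36000
σ³ = μ₂^(3/2) = 82.88186
γ₁ = μ₃/σ³ = 160.4 / 82.88186 ≈ 1.9353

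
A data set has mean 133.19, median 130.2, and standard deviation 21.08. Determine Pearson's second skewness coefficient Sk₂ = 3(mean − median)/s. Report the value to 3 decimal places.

0.426

Sk₂ = 3(133.19 − 130.2) / 21.08 = 3 × 2.9900 / 21.08
    = 8.9700 / 21.08 ≈ 0.426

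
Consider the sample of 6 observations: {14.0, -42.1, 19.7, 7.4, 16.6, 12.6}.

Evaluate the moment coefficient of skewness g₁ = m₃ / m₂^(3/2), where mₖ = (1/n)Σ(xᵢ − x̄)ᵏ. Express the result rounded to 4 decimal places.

x̄ = (14.0 - 42.1 + 19.7 + 7.4 + 16.6 + 12.6) / 6 = 4.7000
deviations (xᵢ − x̄): 9.3000, -46.8000, 15.0000, 2.7000, 11.9000, 7.9000
Σ(xᵢ − x̄)² = 2713.0400 ⇒ m₂ = 2713.0400/6 = 452.17333
Σ(xᵢ − x̄)³ = -96125.9940 ⇒ m₃ = -96125.9940/6 = -16020.99900
m₂^(3/2) = 452.17333^(1.5) = 9615.18002
g₁ = m₃ / m₂^(3/2) = -16020.99900 / 9615.18002 ≈ -1.6662

-1.6662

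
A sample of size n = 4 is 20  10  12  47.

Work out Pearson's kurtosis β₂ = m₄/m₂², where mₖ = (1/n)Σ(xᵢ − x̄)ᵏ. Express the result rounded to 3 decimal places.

x̄ = 22.2500
Σ(xᵢ − x̄)² = 872.7500 ⇒ m₂ = 218.18750
Σ(xᵢ − x̄)⁴ = 408815.3281 ⇒ m₄ = 102203.83203
m₂² = 47605.78516
β₂ = m₄/m₂² = 102203.83203 / 47605.78516 ≈ 2.147

2.147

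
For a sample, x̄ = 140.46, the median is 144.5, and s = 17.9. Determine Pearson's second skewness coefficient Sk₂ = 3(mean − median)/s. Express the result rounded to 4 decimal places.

Sk₂ = 3(140.46 − 144.5) / 17.9 = 3 × -4.0400 / 17.9
    = -12.1200 / 17.9 ≈ -0.6771

-0.6771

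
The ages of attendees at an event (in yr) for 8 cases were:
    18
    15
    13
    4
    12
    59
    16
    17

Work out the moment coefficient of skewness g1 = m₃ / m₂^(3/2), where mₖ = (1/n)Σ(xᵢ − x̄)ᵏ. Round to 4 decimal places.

1.9375

x̄ = (18 + 15 + 13 + 4 + 12 + 59 + 16 + 17) / 8 = 19.2500
deviations (xᵢ − x̄): -1.2500, -4.2500, -6.2500, -15.2500, -7.2500, 39.7500, -3.2500, -2.2500
Σ(xᵢ − x̄)² = 1939.5000 ⇒ m₂ = 1939.5000/8 = 242.43750
Σ(xᵢ − x̄)³ = 58511.2500 ⇒ m₃ = 58511.2500/8 = 7313.90625
m₂^(3/2) = 242.43750^(1.5) = 3774.84997
g1 = m₃ / m₂^(3/2) = 7313.90625 / 3774.84997 ≈ 1.9375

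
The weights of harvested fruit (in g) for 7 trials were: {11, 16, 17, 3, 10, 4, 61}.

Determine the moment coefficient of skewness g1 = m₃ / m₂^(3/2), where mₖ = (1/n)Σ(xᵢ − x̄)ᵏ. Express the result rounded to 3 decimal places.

1.740

x̄ = (11 + 16 + 17 + 3 + 10 + 4 + 61) / 7 = 17.4286
deviations (xᵢ − x̄): -6.4286, -1.4286, -0.4286, -14.4286, -7.4286, -13.4286, 43.5714
Σ(xᵢ − x̄)² = 2385.7143 ⇒ m₂ = 2385.7143/7 = 340.81633
Σ(xᵢ − x̄)³ = 76615.1020 ⇒ m₃ = 76615.1020/7 = 10945.01458
m₂^(3/2) = 340.81633^(1.5) = 6291.88225
g1 = m₃ / m₂^(3/2) = 10945.01458 / 6291.88225 ≈ 1.740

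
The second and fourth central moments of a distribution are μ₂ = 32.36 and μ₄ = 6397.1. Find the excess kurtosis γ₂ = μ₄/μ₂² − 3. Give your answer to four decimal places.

3.1089

μ₂² = 32.36² = 1047.16960
μ₄/μ₂² = 6397.1 / 1047.16960 = 6.10894
γ₂ = 6.10894 − 3 ≈ 3.1089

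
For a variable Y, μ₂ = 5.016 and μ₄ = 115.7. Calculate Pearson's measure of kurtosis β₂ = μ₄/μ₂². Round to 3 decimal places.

4.599

μ₂² = 5.016² = 25.16026
μ₄/μ₂² = 115.7 / 25.16026 = 4.59852
β₂ ≈ 4.599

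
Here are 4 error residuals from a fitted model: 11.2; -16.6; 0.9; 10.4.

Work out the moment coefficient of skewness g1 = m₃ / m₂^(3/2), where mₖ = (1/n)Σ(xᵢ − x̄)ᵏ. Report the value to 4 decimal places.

x̄ = (11.2 - 16.6 + 0.9 + 10.4) / 4 = 1.4750
deviations (xᵢ − x̄): 9.7250, -18.0750, -0.5750, 8.9250
Σ(xᵢ − x̄)² = 501.2675 ⇒ m₂ = 501.2675/4 = 125.31688
Σ(xᵢ − x̄)³ = -4274.7199 ⇒ m₃ = -4274.7199/4 = -1068.67997
m₂^(3/2) = 125.31688^(1.5) = 1402.86001
g1 = m₃ / m₂^(3/2) = -1068.67997 / 1402.86001 ≈ -0.7618

-0.7618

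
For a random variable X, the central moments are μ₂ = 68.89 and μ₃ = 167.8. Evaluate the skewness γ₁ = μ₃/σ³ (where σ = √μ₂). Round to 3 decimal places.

0.293

σ = √μ₂ = √68.89 = 8.30000
σ³ = μ₂^(3/2) = 571.78700
γ₁ = μ₃/σ³ = 167.8 / 571.78700 ≈ 0.293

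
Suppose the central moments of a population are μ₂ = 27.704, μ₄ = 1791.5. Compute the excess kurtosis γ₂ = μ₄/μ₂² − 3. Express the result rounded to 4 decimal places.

μ₂² = 27.704² = 767.51162
μ₄/μ₂² = 1791.5 / 767.51162 = 2.33417
γ₂ = 2.33417 − 3 ≈ -0.6658

-0.6658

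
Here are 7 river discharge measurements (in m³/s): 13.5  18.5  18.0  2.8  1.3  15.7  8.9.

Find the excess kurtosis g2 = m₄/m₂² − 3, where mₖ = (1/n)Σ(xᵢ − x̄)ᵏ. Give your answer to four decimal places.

x̄ = 11.2429
Σ(xᵢ − x̄)² = 298.9171 ⇒ m₂ = 42.70245
Σ(xᵢ − x̄)⁴ = 20163.6910 ⇒ m₄ = 2880.52729
m₂² = 1823.49915
g2 = m₄/m₂² − 3 = 1.57967 − 3 ≈ -1.4203

-1.4203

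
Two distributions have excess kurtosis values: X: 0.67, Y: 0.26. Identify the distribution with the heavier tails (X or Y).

Higher excess kurtosis ⇒ heavier tails relative to the normal distribution.
0.67 vs 0.26: the larger is 0.67, so X has heavier tails.

X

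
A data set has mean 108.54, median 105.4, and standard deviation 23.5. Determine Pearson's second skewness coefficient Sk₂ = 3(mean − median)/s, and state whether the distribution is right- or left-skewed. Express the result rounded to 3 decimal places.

0.401, right-skewed

Sk₂ = 3(108.54 − 105.4) / 23.5 = 3 × 3.1400 / 23.5
    = 9.4200 / 23.5 ≈ 0.401
Sk₂ > 0 ⇒ mean > median ⇒ right-skewed (positive skew).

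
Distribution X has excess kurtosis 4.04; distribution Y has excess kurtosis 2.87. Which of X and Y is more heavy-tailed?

Higher excess kurtosis ⇒ heavier tails relative to the normal distribution.
4.04 vs 2.87: the larger is 4.04, so X has heavier tails.

X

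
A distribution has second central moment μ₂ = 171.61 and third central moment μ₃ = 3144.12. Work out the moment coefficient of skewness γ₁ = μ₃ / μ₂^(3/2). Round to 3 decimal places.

σ = √μ₂ = √171.61 = 13.10000
σ³ = μ₂^(3/2) = 2248.09100
γ₁ = μ₃/σ³ = 3144.12 / 2248.09100 ≈ 1.399

1.399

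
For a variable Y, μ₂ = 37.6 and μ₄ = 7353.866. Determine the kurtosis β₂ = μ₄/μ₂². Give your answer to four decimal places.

5.2016

μ₂² = 37.6² = 1413.76000
μ₄/μ₂² = 7353.866 / 1413.76000 = 5.20164
β₂ ≈ 5.2016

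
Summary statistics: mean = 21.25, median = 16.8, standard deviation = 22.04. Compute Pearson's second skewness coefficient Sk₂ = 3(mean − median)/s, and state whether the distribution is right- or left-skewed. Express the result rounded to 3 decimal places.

0.606, right-skewed

Sk₂ = 3(21.25 − 16.8) / 22.04 = 3 × 4.4500 / 22.04
    = 13.3500 / 22.04 ≈ 0.606
Sk₂ > 0 ⇒ mean > median ⇒ right-skewed (positive skew).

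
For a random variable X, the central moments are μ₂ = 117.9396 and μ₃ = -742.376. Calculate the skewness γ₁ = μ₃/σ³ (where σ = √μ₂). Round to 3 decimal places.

σ = √μ₂ = √117.9396 = 10.86000
σ³ = μ₂^(3/2) = 1280.82406
γ₁ = μ₃/σ³ = -742.376 / 1280.82406 ≈ -0.580

-0.580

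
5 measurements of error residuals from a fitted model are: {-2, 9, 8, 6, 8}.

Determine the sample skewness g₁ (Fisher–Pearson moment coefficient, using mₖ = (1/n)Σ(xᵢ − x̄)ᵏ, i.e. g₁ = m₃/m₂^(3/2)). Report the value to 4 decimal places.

-1.2945

x̄ = (-2 + 9 + 8 + 6 + 8) / 5 = 5.8000
deviations (xᵢ − x̄): -7.8000, 3.2000, 2.2000, 0.2000, 2.2000
Σ(xᵢ − x̄)² = 80.8000 ⇒ m₂ = 80.8000/5 = 16.16000
Σ(xᵢ − x̄)³ = -420.4800 ⇒ m₃ = -420.4800/5 = -84.09600
m₂^(3/2) = 16.16000^(1.5) = 64.96240
g₁ = m₃ / m₂^(3/2) = -84.09600 / 64.96240 ≈ -1.2945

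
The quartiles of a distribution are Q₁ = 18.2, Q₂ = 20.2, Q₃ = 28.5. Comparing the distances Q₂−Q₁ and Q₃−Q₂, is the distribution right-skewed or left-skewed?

Q₂ − Q₁ = 2.0;  Q₃ − Q₂ = 8.3
Q₃ − Q₂ > Q₂ − Q₁ ⇒ the upper half is more spread out ⇒ right-skewed.

right-skewed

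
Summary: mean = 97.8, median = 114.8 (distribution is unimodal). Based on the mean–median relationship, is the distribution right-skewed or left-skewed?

left-skewed

mean − median = 97.8 − 114.8 = -17.0
mean < median ⇒ the longer tail is on the left ⇒ left-skewed (negatively skewed).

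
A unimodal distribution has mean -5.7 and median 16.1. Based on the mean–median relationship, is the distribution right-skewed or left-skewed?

left-skewed

mean − median = -5.7 − 16.1 = -21.8
mean < median ⇒ the longer tail is on the left ⇒ left-skewed (negatively skewed).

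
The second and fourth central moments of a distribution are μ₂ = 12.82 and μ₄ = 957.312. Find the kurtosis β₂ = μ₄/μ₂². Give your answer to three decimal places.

5.825

μ₂² = 12.82² = 164.35240
μ₄/μ₂² = 957.312 / 164.35240 = 5.82475
β₂ ≈ 5.825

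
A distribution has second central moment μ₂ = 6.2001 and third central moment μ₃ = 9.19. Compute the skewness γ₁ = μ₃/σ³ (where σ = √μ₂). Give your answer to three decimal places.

σ = √μ₂ = √6.2001 = 2.49000
σ³ = μ₂^(3/2) = 15.43825
γ₁ = μ₃/σ³ = 9.19 / 15.43825 ≈ 0.595

0.595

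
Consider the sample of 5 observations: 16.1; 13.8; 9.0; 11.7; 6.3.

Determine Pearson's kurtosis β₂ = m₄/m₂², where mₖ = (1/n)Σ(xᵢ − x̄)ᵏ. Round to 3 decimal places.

x̄ = 11.3800
Σ(xᵢ − x̄)² = 59.7080 ⇒ m₂ = 11.94160
Σ(xᵢ − x̄)⁴ = 1228.6907 ⇒ m₄ = 245.73814
m₂² = 142.60181
β₂ = m₄/m₂² = 245.73814 / 142.60181 ≈ 1.723

1.723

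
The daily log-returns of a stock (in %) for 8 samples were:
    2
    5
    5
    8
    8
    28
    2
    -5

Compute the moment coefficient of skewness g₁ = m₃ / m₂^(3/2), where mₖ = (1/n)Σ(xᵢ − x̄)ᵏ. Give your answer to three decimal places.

x̄ = (2 + 5 + 5 + 8 + 8 + 28 + 2 - 5) / 8 = 6.6250
deviations (xᵢ − x̄): -4.6250, -1.6250, -1.6250, 1.3750, 1.3750, 21.3750, -4.6250, -11.6250
Σ(xᵢ − x̄)² = 643.8750 ⇒ m₂ = 643.8750/8 = 80.48438
Σ(xᵢ − x̄)³ = 7993.7813 ⇒ m₃ = 7993.7813/8 = 999.22266
m₂^(3/2) = 80.48438^(1.5) = 722.05015
g₁ = m₃ / m₂^(3/2) = 999.22266 / 722.05015 ≈ 1.384

1.384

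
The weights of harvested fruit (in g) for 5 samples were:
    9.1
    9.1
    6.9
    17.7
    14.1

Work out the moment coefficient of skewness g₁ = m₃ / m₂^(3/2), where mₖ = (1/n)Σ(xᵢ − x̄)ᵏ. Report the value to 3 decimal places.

0.518

x̄ = (9.1 + 9.1 + 6.9 + 17.7 + 14.1) / 5 = 11.3800
deviations (xᵢ − x̄): -2.2800, -2.2800, -4.4800, 6.3200, 2.7200
Σ(xᵢ − x̄)² = 77.8080 ⇒ m₂ = 77.8080/5 = 15.56160
Σ(xᵢ − x̄)³ = 158.9395 ⇒ m₃ = 158.9395/5 = 31.78790
m₂^(3/2) = 15.56160^(1.5) = 61.38770
g₁ = m₃ / m₂^(3/2) = 31.78790 / 61.38770 ≈ 0.518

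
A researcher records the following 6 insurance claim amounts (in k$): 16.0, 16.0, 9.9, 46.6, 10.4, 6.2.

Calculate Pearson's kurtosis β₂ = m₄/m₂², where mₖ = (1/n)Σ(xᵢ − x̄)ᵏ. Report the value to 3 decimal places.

3.745

x̄ = 17.5167
Σ(xᵢ − x̄)² = 1087.1683 ⇒ m₂ = 181.19472
Σ(xᵢ − x̄)⁴ = 737788.1924 ⇒ m₄ = 122964.69873
m₂² = 32831.52736
β₂ = m₄/m₂² = 122964.69873 / 32831.52736 ≈ 3.745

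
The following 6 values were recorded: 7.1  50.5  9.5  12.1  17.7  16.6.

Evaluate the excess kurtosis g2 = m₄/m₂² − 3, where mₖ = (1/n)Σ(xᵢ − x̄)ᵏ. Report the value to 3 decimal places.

x̄ = 18.9167
Σ(xᵢ − x̄)² = 1279.1283 ⇒ m₂ = 213.18806
Σ(xᵢ − x̄)⁴ = 1024570.8311 ⇒ m₄ = 170761.80519
m₂² = 45449.14703
g2 = m₄/m₂² − 3 = 3.75721 − 3 ≈ 0.757

0.757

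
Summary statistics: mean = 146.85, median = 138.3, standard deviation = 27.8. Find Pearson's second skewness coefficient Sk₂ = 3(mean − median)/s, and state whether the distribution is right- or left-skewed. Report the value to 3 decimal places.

Sk₂ = 3(146.85 − 138.3) / 27.8 = 3 × 8.5500 / 27.8
    = 25.6500 / 27.8 ≈ 0.923
Sk₂ > 0 ⇒ mean > median ⇒ right-skewed (positive skew).

0.923, right-skewed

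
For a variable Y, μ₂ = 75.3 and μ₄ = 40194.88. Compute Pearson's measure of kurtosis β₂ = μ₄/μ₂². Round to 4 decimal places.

μ₂² = 75.3² = 5670.09000
μ₄/μ₂² = 40194.88 / 5670.09000 = 7.08893
β₂ ≈ 7.0889

7.0889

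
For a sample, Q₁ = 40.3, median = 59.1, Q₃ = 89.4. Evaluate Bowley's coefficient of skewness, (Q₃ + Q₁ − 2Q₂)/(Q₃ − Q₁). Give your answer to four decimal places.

0.2342

numerator: Q₃ + Q₁ − 2Q₂ = 89.4 + 40.3 − 2×59.1 = 11.5000
denominator: Q₃ − Q₁ = 89.4 − 40.3 = 49.1000
Bowley skewness = 11.5000 / 49.1000 ≈ 0.2342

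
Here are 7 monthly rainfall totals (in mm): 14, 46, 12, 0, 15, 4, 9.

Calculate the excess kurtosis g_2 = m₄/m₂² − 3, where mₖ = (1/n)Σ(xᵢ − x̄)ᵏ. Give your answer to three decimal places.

1.095

x̄ = 14.2857
Σ(xᵢ − x̄)² = 1349.4286 ⇒ m₂ = 192.77551
Σ(xᵢ − x̄)⁴ = 1065275.6560 ⇒ m₄ = 152182.23657
m₂² = 37162.39733
g_2 = m₄/m₂² − 3 = 4.09506 − 3 ≈ 1.095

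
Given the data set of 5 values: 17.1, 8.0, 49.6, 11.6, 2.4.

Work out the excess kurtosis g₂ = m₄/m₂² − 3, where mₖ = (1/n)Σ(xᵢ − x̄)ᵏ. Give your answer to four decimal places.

-0.1360

x̄ = 17.7400
Σ(xᵢ − x̄)² = 1383.3520 ⇒ m₂ = 276.67040
Σ(xᵢ − x̄)⁴ = 1096140.7123 ⇒ m₄ = 219228.14246
m₂² = 76546.51024
g₂ = m₄/m₂² − 3 = 2.86399 − 3 ≈ -0.1360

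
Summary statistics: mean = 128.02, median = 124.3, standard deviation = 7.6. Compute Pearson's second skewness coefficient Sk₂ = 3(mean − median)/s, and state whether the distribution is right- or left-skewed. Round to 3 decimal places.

Sk₂ = 3(128.02 − 124.3) / 7.6 = 3 × 3.7200 / 7.6
    = 11.1600 / 7.6 ≈ 1.468
Sk₂ > 0 ⇒ mean > median ⇒ right-skewed (positive skew).

1.468, right-skewed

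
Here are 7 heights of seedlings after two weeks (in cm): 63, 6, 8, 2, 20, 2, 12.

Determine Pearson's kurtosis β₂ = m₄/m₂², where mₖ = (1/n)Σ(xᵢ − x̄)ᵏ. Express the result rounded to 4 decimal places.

x̄ = 16.1429
Σ(xᵢ − x̄)² = 2796.8571 ⇒ m₂ = 399.55102
Σ(xᵢ − x̄)⁴ = 4916136.0525 ⇒ m₄ = 702305.15035
m₂² = 159641.01791
β₂ = m₄/m₂² = 702305.15035 / 159641.01791 ≈ 4.3993

4.3993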